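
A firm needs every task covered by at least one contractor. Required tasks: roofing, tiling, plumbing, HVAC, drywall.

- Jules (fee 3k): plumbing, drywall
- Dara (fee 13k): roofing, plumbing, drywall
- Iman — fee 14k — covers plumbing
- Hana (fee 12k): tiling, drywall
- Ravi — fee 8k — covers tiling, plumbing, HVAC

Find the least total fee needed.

21

This is an integer covering problem.
The greedy cost-per-new-task heuristic would pick Jules, Ravi, and Dara for 24, but a cheaper cover exists.
Choose Dara and Ravi: together they cover roofing, tiling, plumbing, HVAC, drywall — every task.
Total fee: 13 + 8 = 21.
No cover costs less than 21.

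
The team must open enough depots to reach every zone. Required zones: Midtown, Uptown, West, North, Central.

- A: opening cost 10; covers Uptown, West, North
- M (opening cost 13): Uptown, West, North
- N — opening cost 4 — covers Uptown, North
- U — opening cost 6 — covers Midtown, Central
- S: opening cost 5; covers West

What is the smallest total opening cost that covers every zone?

15

Choose N, U, and S: together they cover Midtown, Uptown, West, North, Central — every zone.
Total opening cost: 4 + 6 + 5 = 15.
No cover costs less than 15.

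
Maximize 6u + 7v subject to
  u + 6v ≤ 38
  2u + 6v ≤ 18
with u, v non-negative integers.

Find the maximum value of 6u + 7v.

54

(u,v)=(9,0): 1·9+6·0=9≤38, 2·9+6·0=18≤18, objective 54.
(u,v)=(8,0): 1·8+6·0=8≤38, 2·8+6·0=16≤18, objective 48.
Maximum is 54 at (u,v)=(9,0).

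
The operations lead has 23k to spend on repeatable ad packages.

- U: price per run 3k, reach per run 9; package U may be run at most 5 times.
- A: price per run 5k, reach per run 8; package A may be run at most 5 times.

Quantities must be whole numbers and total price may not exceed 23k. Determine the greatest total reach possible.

U has the best ratio (9/3); taking only U gives at most 5×9 = 45 (stopped by the supply cap of 5).
Mixing does better — 5×U and 1×A: price 20 ≤ 23, reach 5·9 + 1·8 = 53.

53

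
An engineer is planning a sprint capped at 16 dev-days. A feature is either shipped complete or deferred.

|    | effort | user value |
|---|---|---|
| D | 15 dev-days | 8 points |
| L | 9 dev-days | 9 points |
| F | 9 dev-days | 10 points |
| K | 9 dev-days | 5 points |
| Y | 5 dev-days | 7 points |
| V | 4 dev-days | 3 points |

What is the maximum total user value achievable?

Allowing fractional choices, the relaxed optimum would be about 19.0, but features are indivisible.
F + Y: effort 9 + 5 = 14 ≤ 16, user value 10 + 7 = 17.
L + Y: effort 9 + 5 = 14 ≤ 16, user value 9 + 7 = 16.
F + V: effort 9 + 4 = 13 ≤ 16, user value 10 + 3 = 13.
Best is F and Y with total user value 17.

17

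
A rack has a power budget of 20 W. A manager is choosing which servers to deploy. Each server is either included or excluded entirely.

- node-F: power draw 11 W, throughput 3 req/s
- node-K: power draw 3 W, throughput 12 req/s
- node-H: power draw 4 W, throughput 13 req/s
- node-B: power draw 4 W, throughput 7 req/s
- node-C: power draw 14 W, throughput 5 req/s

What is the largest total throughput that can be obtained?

node-K + node-H + node-B: power draw 3 + 4 + 4 = 11 ≤ 20, throughput 12 + 13 + 7 = 32.
node-F + node-K + node-H: power draw 11 + 3 + 4 = 18 ≤ 20, throughput 3 + 12 + 13 = 28.
Best is node-K, node-H, and node-B with total throughput 32.

32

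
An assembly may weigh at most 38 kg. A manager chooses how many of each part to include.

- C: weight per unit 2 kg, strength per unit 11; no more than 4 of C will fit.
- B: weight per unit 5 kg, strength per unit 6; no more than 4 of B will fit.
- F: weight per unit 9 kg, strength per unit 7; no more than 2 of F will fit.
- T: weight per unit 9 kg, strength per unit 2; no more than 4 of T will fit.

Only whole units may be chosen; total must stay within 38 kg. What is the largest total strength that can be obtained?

75

This is a bounded integer knapsack.
C has the best ratio (11/2); taking only C gives at most 4×11 = 44 (stopped by the supply cap of 4).
Mixing does better — 4×C, 4×B, and 1×F: weight 37 ≤ 38, strength 4·11 + 4·6 + 1·7 = 75.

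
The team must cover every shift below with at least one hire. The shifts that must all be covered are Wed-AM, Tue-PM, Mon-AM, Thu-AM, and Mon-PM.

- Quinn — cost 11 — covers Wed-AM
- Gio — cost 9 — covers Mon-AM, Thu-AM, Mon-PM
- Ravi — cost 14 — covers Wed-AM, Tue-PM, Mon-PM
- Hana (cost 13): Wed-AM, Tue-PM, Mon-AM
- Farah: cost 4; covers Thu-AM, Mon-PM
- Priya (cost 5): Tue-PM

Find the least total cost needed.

17

This is an integer covering problem.
Choose Hana and Farah: together they cover Wed-AM, Tue-PM, Mon-AM, Thu-AM, Mon-PM — every shift.
Total cost: 13 + 4 = 17.
No cover costs less than 17.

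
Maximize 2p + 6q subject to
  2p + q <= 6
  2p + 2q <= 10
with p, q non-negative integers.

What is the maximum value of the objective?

30

(p,q)=(0,5): 2·0+1·5=5≤6, 2·0+2·5=10≤10, objective 30.
(p,q)=(1,4): 2·1+1·4=6≤6, 2·1+2·4=10≤10, objective 26.
The best lattice point is (0,5), giving 30.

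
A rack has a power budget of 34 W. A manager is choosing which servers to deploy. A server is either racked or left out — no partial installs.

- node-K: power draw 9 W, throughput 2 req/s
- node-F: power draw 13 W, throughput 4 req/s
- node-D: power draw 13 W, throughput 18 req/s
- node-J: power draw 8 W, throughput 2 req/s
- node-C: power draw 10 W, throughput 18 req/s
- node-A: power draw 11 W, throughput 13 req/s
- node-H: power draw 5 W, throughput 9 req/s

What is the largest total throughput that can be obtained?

Take node-D, node-C, and node-A: power draw 13 + 10 + 11 = 34 ≤ 34, throughput 18 + 18 + 13 = 49.
No other feasible combination does better.

49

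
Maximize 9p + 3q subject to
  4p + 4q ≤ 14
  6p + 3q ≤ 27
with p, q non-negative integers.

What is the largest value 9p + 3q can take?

27

(p,q)=(3,0): 4·3+4·0=12≤14, 6·3+3·0=18≤27, objective 27.
(p,q)=(2,1): 4·2+4·1=12≤14, 6·2+3·1=15≤27, objective 21.
(p,q)=(2,0): 4·2+4·0=8≤14, 6·2+3·0=12≤27, objective 18.
No feasible integer point exceeds 27.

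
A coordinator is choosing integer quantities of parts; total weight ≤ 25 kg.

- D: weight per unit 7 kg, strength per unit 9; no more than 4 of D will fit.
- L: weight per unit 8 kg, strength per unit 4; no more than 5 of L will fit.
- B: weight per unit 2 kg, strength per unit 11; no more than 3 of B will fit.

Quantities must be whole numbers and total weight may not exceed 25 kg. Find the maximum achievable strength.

This is a bounded integer knapsack.
B has the best ratio (11/2); taking only B gives at most 3×11 = 33 (stopped by the supply cap of 3).
Mixing does better — 2×D and 3×B: weight 20 ≤ 25, strength 2·9 + 3·11 = 51.

51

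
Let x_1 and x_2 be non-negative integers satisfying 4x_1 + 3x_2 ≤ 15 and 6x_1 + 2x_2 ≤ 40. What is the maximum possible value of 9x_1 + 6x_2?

Relaxing integrality, the LP optimum is 33.75 at (x_1,x_2) = (3.75, 0), which is not an integer point.
(x_1,x_2)=(3,1): 4·3+3·1=15≤15, 6·3+2·1=20≤40, objective 33.
(x_1,x_2)=(2,2): 4·2+3·2=14≤15, 6·2+2·2=16≤40, objective 30.
(x_1,x_2)=(3,0): 4·3+3·0=12≤15, 6·3+2·0=18≤40, objective 27.
(x_1,x_2)=(2,1): 4·2+3·1=11≤15, 6·2+2·1=14≤40, objective 24.
Maximum is 33 at (x_1,x_2)=(3,1).

33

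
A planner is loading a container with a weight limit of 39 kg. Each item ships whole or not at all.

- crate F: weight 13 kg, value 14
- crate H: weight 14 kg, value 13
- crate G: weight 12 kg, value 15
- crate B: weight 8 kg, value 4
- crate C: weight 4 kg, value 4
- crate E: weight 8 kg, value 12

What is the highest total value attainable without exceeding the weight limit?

Take crate F, crate G, crate C, and crate E: weight 13 + 12 + 4 + 8 = 37 ≤ 39, value 14 + 15 + 4 + 12 = 45.
No other feasible combination does better.

45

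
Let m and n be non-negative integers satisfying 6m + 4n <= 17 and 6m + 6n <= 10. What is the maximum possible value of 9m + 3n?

9

Relaxing integrality, the LP optimum is 15.00 at (m,n) = (1.67, 0), which is not an integer point.
(m,n)=(1,0): 6·1+4·0=6≤17, 6·1+6·0=6≤10, objective 9.
(m,n)=(0,1): 6·0+4·1=4≤17, 6·0+6·1=6≤10, objective 3.
(m,n)=(0,0): 6·0+4·0=0≤17, 6·0+6·0=0≤10, objective 0.
No feasible integer point exceeds 9.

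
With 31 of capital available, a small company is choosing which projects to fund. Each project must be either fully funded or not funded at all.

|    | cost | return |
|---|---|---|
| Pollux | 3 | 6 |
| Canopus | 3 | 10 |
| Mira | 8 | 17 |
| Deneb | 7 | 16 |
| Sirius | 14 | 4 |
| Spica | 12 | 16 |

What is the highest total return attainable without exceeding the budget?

Allowing fractional choices, the relaxed optimum would be about 62.3, but projects are indivisible.
Canopus + Mira + Deneb + Spica: cost 3 + 8 + 7 + 12 = 30 ≤ 31, return 10 + 17 + 16 + 16 = 59.
Pollux + Mira + Deneb + Spica: cost 3 + 8 + 7 + 12 = 30 ≤ 31, return 6 + 17 + 16 + 16 = 55.
Pollux + Canopus + Mira + Deneb: cost 3 + 3 + 8 + 7 = 21 ≤ 31, return 6 + 10 + 17 + 16 = 49.
Best is Canopus, Mira, Deneb, and Spica with total return 59.

59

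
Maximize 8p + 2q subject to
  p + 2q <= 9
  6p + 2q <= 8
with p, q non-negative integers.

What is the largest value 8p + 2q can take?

10

Relaxing integrality, the LP optimum is 10.67 at (p,q) = (1.33, 0), which is not an integer point.
(p,q)=(1,1): 1·1+2·1=3≤9, 6·1+2·1=8≤8, objective 10.
(p,q)=(1,0): 1·1+2·0=1≤9, 6·1+2·0=6≤8, objective 8.
(p,q)=(0,2): 1·0+2·2=4≤9, 6·0+2·2=4≤8, objective 4.
No feasible integer point exceeds 10.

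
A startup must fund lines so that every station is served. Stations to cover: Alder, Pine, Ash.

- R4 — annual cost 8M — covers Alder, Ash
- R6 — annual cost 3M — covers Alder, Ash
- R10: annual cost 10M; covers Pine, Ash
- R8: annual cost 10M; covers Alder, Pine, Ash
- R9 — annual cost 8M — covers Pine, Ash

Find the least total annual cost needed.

10

The greedy cost-per-new-station heuristic would pick R6 and R9 for 11, but a cheaper cover exists.
R8 alone covers Alder, Pine, Ash — every station.
Total annual cost: 10.
No cover costs less than 10.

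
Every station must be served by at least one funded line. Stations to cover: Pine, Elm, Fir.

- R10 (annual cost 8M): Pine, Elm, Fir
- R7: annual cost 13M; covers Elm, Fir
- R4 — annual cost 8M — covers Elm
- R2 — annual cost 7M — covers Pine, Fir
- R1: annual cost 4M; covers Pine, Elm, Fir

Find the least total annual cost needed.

4

R1 alone covers Pine, Elm, Fir — every station.
Total annual cost: 4.
No cover costs less than 4.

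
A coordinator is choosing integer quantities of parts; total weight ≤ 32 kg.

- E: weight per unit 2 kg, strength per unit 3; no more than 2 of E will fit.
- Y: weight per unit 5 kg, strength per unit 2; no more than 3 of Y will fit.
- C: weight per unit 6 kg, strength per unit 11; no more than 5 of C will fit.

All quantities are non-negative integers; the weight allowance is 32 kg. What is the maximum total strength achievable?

58

Take 1×E and 5×C: weight 32 ≤ 32, strength 1·3 + 5·11 = 58.
C has the best ratio (11/6) and is taken to its limit of 5; remaining capacity is filled optimally with the others.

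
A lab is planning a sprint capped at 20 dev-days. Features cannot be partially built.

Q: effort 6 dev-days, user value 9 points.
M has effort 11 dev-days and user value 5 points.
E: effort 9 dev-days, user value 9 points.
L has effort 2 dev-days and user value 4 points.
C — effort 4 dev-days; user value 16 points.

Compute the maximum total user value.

34

Q + E + C: effort 6 + 9 + 4 = 19 ≤ 20, user value 9 + 9 + 16 = 34.
Q + L + C: effort 6 + 2 + 4 = 12 ≤ 20, user value 9 + 4 + 16 = 29.
E + L + C: effort 9 + 2 + 4 = 15 ≤ 20, user value 9 + 4 + 16 = 29.
Best is Q, E, and C with total user value 34.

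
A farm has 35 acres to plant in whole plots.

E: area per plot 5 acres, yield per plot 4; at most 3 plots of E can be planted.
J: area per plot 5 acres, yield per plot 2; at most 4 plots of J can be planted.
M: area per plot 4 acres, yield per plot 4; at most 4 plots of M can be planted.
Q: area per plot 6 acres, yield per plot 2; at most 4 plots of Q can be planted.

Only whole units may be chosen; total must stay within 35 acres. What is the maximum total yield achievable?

M has the best ratio (4/4); taking only M gives at most 4×4 = 16 (stopped by the supply cap of 4).
Mixing does better — 3×E and 4×M: area 31 ≤ 35, yield 3·4 + 4·4 = 28.

28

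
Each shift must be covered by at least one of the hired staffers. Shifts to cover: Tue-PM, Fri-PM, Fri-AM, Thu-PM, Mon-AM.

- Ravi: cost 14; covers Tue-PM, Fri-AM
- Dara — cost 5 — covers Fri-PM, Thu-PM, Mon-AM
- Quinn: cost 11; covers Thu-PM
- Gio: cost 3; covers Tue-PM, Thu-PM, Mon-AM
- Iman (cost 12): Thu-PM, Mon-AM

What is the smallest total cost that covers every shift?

The greedy cost-per-new-shift heuristic would pick Gio, Dara, and Ravi for 22, but a cheaper cover exists.
Choose Ravi and Dara: together they cover Tue-PM, Fri-PM, Fri-AM, Thu-PM, Mon-AM — every shift.
Total cost: 14 + 5 = 19.
No cover costs less than 19.

19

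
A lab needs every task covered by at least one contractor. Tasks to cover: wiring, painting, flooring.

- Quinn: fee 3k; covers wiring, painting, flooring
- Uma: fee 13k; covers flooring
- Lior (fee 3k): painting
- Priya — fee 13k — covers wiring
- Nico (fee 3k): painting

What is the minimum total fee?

This is a weighted set-cover instance.
Quinn alone covers wiring, painting, flooring — every task.
Total fee: 3.
No cover costs less than 3.

3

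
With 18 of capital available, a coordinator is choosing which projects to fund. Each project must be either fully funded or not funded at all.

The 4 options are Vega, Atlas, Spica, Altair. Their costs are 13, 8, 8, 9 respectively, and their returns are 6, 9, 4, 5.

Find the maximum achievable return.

Allowing fractional choices, the relaxed optimum would be about 14.5, but projects are indivisible.
Atlas: cost 8 ≤ 18, return 9.
Atlas + Spica: cost 8 + 8 = 16 ≤ 18, return 9 + 4 = 13.
Atlas + Altair: cost 8 + 9 = 17 ≤ 18, return 9 + 5 = 14.
Best is Atlas and Altair with total return 14.

14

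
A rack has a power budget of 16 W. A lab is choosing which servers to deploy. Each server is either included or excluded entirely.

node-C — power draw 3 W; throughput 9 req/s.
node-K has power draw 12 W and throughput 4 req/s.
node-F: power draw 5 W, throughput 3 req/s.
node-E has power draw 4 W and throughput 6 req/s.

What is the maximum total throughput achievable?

Take node-C, node-F, and node-E: power draw 3 + 5 + 4 = 12 ≤ 16, throughput 9 + 3 + 6 = 18.
No other feasible combination does better.

18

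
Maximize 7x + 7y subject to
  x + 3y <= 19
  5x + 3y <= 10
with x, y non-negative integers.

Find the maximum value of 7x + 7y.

Relaxing integrality, the LP optimum is 23.33 at (x,y) = (0, 3.33), which is not an integer point.
(x,y)=(0,3): 1·0+3·3=9≤19, 5·0+3·3=9≤10, objective 21.
(x,y)=(0,2): 1·0+3·2=6≤19, 5·0+3·2=6≤10, objective 14.
Maximum is 21 at (x,y)=(0,3).

21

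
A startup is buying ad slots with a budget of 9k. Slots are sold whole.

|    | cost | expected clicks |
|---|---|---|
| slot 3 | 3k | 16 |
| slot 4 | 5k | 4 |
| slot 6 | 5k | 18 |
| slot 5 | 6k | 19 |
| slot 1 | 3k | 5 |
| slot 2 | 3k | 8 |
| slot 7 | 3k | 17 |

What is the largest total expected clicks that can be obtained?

41

Allowing fractional choices, the relaxed optimum would be about 43.8, but ad slots are indivisible.
slot 5 + slot 7: cost 6 + 3 = 9 ≤ 9, expected clicks 19 + 17 = 36.
slot 3 + slot 2 + slot 7: cost 3 + 3 + 3 = 9 ≤ 9, expected clicks 16 + 8 + 17 = 41.
slot 3 + slot 1 + slot 7: cost 3 + 3 + 3 = 9 ≤ 9, expected clicks 16 + 5 + 17 = 38.
Best is slot 3, slot 2, and slot 7 with total expected clicks 41.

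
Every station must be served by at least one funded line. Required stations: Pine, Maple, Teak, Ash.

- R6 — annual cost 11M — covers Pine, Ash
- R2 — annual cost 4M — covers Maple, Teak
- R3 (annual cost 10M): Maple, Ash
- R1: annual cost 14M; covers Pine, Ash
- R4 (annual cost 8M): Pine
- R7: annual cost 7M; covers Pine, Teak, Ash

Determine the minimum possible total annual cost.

11

Choose R2 and R7: together they cover Pine, Maple, Teak, Ash — every station.
Total annual cost: 4 + 7 = 11.
No cover costs less than 11.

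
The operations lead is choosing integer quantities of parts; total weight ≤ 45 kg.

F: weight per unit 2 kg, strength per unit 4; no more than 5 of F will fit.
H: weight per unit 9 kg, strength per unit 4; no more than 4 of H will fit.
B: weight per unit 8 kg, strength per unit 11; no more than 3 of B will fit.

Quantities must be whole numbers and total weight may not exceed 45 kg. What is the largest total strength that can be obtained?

57

This is a bounded integer knapsack.
5×F, 1×H, and 3×B: weight 43 ≤ 45, strength 5·4 + 1·4 + 3·11 = 57.
4×F, 1×H, and 3×B: weight 41 ≤ 45, strength 4·4 + 1·4 + 3·11 = 53.
Best is 57.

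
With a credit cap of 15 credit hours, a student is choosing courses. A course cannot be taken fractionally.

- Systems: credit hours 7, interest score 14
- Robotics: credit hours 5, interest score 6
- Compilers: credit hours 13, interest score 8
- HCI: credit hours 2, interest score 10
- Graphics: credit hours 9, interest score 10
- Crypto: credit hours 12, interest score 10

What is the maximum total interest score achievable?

Systems + Robotics + HCI: credit hours 7 + 5 + 2 = 14 ≤ 15, interest score 14 + 6 + 10 = 30.
HCI + Graphics: credit hours 2 + 9 = 11 ≤ 15, interest score 10 + 10 = 20.
Systems + HCI: credit hours 7 + 2 = 9 ≤ 15, interest score 14 + 10 = 24.
Best is Systems, Robotics, and HCI with total interest score 30.

30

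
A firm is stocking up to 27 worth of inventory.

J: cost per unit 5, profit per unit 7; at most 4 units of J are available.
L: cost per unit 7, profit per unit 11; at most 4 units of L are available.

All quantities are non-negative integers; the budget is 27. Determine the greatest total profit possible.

40

This is a bounded integer knapsack.
1×J and 3×L: cost 26 ≤ 27, profit 1·7 + 3·11 = 40.
4×J and 1×L: cost 27 ≤ 27, profit 4·7 + 1·11 = 39.
Best is 40.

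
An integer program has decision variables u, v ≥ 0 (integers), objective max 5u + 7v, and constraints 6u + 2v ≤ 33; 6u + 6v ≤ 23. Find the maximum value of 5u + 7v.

(u,v)=(0,3) is feasible, giving 21.
(u,v)=(1,2) is feasible, giving 19.
No feasible integer point exceeds 21.

21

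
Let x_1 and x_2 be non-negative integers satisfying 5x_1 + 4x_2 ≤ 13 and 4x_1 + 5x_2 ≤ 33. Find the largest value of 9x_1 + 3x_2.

18

(x_1,x_2)=(2,0): 5·2+4·0=10≤13, 4·2+5·0=8≤33, objective 18.
(x_1,x_2)=(1,1): 5·1+4·1=9≤13, 4·1+5·1=9≤33, objective 12.
(x_1,x_2)=(1,0): 5·1+4·0=5≤13, 4·1+5·0=4≤33, objective 9.
Maximum is 18 at (x_1,x_2)=(2,0).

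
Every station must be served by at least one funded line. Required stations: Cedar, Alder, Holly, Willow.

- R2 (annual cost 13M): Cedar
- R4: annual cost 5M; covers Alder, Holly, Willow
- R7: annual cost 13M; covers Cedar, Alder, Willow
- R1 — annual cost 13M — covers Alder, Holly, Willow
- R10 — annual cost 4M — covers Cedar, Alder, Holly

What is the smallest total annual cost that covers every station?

9

This is an integer covering problem.
Choose R4 and R10: together they cover Cedar, Alder, Holly, Willow — every station.
Total annual cost: 5 + 4 = 9.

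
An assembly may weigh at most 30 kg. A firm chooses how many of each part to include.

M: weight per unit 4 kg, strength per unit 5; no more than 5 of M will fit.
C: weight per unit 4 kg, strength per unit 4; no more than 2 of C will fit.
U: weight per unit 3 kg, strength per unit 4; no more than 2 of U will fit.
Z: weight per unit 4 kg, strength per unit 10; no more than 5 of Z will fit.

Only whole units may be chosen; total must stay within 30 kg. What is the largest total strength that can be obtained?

63

1×M, 2×U, and 5×Z: weight 30 ≤ 30, strength 1·5 + 2·4 + 5·10 = 63.
1×C, 2×U, and 5×Z: weight 30 ≤ 30, strength 1·4 + 2·4 + 5·10 = 62.
Best is 63.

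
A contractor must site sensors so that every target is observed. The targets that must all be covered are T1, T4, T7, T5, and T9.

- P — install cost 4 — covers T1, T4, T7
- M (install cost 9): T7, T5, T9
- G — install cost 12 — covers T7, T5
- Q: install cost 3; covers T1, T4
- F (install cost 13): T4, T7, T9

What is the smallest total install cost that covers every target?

12

This is a weighted set-cover instance.
The greedy cost-per-new-target heuristic would pick P and M for 13, but a cheaper cover exists.
Choose M and Q: together they cover T1, T4, T7, T5, T9 — every target.
Total install cost: 9 + 3 = 12.
No cover costs less than 12.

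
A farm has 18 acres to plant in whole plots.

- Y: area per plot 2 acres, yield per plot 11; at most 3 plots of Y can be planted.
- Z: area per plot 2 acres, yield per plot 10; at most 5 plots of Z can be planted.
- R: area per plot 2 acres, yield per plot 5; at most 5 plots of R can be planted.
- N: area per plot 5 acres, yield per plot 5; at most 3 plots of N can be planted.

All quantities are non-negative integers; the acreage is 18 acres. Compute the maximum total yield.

88

3×Y, 5×Z, and 1×R: area 18 ≤ 18, yield 3·11 + 5·10 + 1·5 = 88.
3×Y, 4×Z, and 2×R: area 18 ≤ 18, yield 3·11 + 4·10 + 2·5 = 83.
Best is 88.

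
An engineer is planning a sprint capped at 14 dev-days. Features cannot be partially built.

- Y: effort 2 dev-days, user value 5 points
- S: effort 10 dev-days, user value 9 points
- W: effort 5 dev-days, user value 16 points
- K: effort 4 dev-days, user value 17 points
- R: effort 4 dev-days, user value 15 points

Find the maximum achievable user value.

48

Allowing fractional choices, the relaxed optimum would be about 50.5, but features are indivisible.
Y + K + R: effort 2 + 4 + 4 = 10 ≤ 14, user value 5 + 17 + 15 = 37.
Y + W + K: effort 2 + 5 + 4 = 11 ≤ 14, user value 5 + 16 + 17 = 38.
W + K + R: effort 5 + 4 + 4 = 13 ≤ 14, user value 16 + 17 + 15 = 48.
Best is W, K, and R with total user value 48.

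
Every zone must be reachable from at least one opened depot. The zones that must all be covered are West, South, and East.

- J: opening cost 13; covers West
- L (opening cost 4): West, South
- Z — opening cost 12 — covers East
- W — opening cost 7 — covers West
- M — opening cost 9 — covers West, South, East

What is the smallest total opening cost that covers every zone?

The greedy cost-per-new-zone heuristic would pick L and M for 13, but a cheaper cover exists.
M alone covers West, South, East — every zone.
Total opening cost: 9.
No cover costs less than 9.

9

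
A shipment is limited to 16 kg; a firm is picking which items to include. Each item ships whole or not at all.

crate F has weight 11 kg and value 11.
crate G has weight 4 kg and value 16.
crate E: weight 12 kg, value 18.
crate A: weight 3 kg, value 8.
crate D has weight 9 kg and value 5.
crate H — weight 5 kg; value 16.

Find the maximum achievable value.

40

Treat it as a binary knapsack problem.
Allowing fractional choices, the relaxed optimum would be about 46.0, but items are indivisible.
crate G + crate H: weight 4 + 5 = 9 ≤ 16, value 16 + 16 = 32.
crate G + crate A + crate H: weight 4 + 3 + 5 = 12 ≤ 16, value 16 + 8 + 16 = 40.
crate G + crate E: weight 4 + 12 = 16 ≤ 16, value 16 + 18 = 34.
Best is crate G, crate A, and crate H with total value 40.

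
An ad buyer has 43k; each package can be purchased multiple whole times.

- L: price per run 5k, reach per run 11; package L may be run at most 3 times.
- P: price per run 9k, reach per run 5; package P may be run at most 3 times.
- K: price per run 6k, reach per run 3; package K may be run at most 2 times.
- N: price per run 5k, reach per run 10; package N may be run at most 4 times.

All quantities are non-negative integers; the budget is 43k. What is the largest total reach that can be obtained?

This is a bounded integer knapsack.
L has the best ratio (11/5); taking only L gives at most 3×11 = 33 (stopped by the supply cap of 3).
Mixing does better — 3×L, 1×K, and 4×N: price 41 ≤ 43, reach 3·11 + 1·3 + 4·10 = 76.

76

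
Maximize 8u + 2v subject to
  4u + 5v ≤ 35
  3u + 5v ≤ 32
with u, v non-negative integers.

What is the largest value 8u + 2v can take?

Relaxing integrality, the LP optimum is 70.00 at (u,v) = (8.75, 0), which is not an integer point.
(u,v)=(8,0): 4·8+5·0=32≤35, 3·8+5·0=24≤32, objective 64.
(u,v)=(7,1): 4·7+5·1=33≤35, 3·7+5·1=26≤32, objective 58.
No feasible integer point exceeds 64.

64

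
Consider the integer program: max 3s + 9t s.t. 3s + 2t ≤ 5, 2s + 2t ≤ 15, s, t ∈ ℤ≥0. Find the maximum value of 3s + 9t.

18

(s,t)=(0,2) is feasible, giving 18.
(s,t)=(1,1) is feasible, giving 12.
(s,t)=(0,1) is feasible, giving 9.
The best lattice point is (0,2), giving 18.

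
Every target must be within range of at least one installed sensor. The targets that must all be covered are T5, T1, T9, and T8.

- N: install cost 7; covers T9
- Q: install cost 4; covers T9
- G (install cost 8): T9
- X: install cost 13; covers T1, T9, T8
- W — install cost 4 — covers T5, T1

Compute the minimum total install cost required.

17

The greedy cost-per-new-target heuristic would pick W, Q, and X for 21, but a cheaper cover exists.
Choose X and W: together they cover T5, T1, T9, T8 — every target.
Total install cost: 13 + 4 = 17.
No cover costs less than 17.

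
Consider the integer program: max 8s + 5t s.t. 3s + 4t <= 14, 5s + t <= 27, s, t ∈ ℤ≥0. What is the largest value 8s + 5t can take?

Relaxing integrality, the LP optimum is 37.33 at (s,t) = (4.67, 0), which is not an integer point.
(s,t)=(4,0): 3·4+4·0=12≤14, 5·4+1·0=20≤27, objective 32.
(s,t)=(3,1): 3·3+4·1=13≤14, 5·3+1·1=16≤27, objective 29.
(s,t)=(3,0): 3·3+4·0=9≤14, 5·3+1·0=15≤27, objective 24.
Maximum is 32 at (s,t)=(4,0).

32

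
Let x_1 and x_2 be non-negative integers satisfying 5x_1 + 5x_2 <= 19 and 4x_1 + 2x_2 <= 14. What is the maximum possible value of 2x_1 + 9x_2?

Relaxing integrality, the LP optimum is 34.20 at (x_1,x_2) = (0, 3.8), which is not an integer point.
(x_1,x_2)=(0,3): 5·0+5·3=15≤19, 4·0+2·3=6≤14, objective 27.
(x_1,x_2)=(1,2): 5·1+5·2=15≤19, 4·1+2·2=8≤14, objective 20.
The best lattice point is (0,3), giving 27.

27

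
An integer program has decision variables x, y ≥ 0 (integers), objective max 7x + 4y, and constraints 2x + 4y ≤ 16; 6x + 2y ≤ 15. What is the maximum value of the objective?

19

(x,y)=(1,3): 2·1+4·3=14≤16, 6·1+2·3=12≤15, objective 19.
(x,y)=(0,4): 2·0+4·4=16≤16, 6·0+2·4=8≤15, objective 16.
(x,y)=(1,2): 2·1+4·2=10≤16, 6·1+2·2=10≤15, objective 15.
Maximum is 19 at (x,y)=(1,3).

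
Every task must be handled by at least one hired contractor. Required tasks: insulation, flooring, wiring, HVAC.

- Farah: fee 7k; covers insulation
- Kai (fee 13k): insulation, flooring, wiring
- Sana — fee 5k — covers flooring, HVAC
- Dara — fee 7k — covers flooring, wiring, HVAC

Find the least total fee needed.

Choose Farah and Dara: together they cover insulation, flooring, wiring, HVAC — every task.
Total fee: 7 + 7 = 14.
No cover costs less than 14.

14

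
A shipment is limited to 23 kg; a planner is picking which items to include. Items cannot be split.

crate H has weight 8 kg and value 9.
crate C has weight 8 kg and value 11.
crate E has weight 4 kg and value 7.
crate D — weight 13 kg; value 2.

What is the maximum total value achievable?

27

Take crate H, crate C, and crate E: weight 8 + 8 + 4 = 20 ≤ 23, value 9 + 11 + 7 = 27.
No other feasible combination does better.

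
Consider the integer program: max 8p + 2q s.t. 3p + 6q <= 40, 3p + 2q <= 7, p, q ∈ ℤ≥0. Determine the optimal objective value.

The continuous relaxation peaks at (2.33, 0) with value 18.67; rounding to a feasible lattice point costs some objective.
(p,q)=(2,0): 3·2+6·0=6≤40, 3·2+2·0=6≤7, objective 16.
(p,q)=(1,1): 3·1+6·1=9≤40, 3·1+2·1=5≤7, objective 10.
(p,q)=(1,0): 3·1+6·0=3≤40, 3·1+2·0=3≤7, objective 8.
Maximum is 16 at (p,q)=(2,0).

16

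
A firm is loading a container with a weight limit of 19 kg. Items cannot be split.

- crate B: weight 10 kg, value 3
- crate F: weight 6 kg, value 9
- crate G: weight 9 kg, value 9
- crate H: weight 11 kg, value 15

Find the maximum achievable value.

Allowing fractional choices, the relaxed optimum would be about 26.0, but items are indivisible.
crate H: weight 11 ≤ 19, value 15.
crate F + crate H: weight 6 + 11 = 17 ≤ 19, value 9 + 15 = 24.
crate F + crate G: weight 6 + 9 = 15 ≤ 19, value 9 + 9 = 18.
Best is crate F and crate H with total value 24.

24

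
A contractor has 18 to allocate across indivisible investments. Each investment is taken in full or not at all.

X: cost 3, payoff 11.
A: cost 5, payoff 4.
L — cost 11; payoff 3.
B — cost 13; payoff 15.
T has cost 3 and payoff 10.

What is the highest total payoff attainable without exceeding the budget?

26

Take X and B: cost 3 + 13 = 16 ≤ 18, payoff 11 + 15 = 26.
No other feasible combination does better.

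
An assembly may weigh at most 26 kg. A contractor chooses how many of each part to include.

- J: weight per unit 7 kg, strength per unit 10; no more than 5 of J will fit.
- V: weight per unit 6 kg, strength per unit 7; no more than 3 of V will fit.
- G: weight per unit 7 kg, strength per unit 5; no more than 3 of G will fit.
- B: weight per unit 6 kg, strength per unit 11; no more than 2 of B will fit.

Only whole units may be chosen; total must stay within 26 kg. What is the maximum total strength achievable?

42

This is a bounded integer knapsack.
B has the best ratio (11/6); taking only B gives at most 2×11 = 22 (stopped by the supply cap of 2).
Mixing does better — 2×J and 2×B: weight 26 ≤ 26, strength 2·10 + 2·11 = 42.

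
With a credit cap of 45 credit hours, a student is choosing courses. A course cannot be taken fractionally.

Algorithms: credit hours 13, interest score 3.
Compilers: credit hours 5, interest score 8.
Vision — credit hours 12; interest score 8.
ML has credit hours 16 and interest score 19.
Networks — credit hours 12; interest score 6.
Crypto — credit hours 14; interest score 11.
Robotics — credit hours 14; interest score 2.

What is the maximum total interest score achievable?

Compilers + Vision + ML + Networks: credit hours 5 + 12 + 16 + 12 = 45 ≤ 45, interest score 8 + 8 + 19 + 6 = 41.
Compilers + ML + Crypto: credit hours 5 + 16 + 14 = 35 ≤ 45, interest score 8 + 19 + 11 = 38.
Best is Compilers, Vision, ML, and Networks with total interest score 41.

41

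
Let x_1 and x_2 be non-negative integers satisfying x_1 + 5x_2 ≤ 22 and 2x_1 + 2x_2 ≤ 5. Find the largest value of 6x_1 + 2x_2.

(x_1,x_2)=(2,0) is feasible, giving 12.
(x_1,x_2)=(1,1) is feasible, giving 8.
No feasible integer point exceeds 12.

12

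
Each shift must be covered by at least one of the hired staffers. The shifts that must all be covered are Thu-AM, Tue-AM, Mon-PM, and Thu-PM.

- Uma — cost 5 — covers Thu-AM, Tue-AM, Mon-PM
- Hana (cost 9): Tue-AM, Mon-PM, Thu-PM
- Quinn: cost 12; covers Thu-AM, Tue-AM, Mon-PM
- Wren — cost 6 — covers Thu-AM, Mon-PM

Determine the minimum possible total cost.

14

Choose Uma and Hana: together they cover Thu-AM, Tue-AM, Mon-PM, Thu-PM — every shift.
Total cost: 5 + 9 = 14.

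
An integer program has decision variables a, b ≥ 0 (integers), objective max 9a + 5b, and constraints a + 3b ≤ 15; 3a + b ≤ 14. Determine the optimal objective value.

Relaxing integrality, the LP optimum is 49.75 at (a,b) = (3.38, 3.88), which is not an integer point.
(a,b)=(3,4): 1·3+3·4=15≤15, 3·3+1·4=13≤14, objective 47.
(a,b)=(4,2): 1·4+3·2=10≤15, 3·4+1·2=14≤14, objective 46.
(a,b)=(3,3): 1·3+3·3=12≤15, 3·3+1·3=12≤14, objective 42.
Maximum is 47 at (a,b)=(3,4).

47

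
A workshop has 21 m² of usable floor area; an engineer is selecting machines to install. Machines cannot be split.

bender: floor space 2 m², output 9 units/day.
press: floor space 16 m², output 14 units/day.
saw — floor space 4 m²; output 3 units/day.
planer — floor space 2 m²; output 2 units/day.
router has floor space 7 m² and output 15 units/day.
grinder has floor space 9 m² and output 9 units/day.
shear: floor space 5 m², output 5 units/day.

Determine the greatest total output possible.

35

bender + saw + planer + router + shear: floor space 2 + 4 + 2 + 7 + 5 = 20 ≤ 21, output 9 + 3 + 2 + 15 + 5 = 34.
bender + router + grinder: floor space 2 + 7 + 9 = 18 ≤ 21, output 9 + 15 + 9 = 33.
bender + planer + router + grinder: floor space 2 + 2 + 7 + 9 = 20 ≤ 21, output 9 + 2 + 15 + 9 = 35.
Best is bender, planer, router, and grinder with total output 35.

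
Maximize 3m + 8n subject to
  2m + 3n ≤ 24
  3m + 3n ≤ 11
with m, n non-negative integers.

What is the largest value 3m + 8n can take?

24

(m,n)=(0,3): 2·0+3·3=9≤24, 3·0+3·3=9≤11, objective 24.
(m,n)=(1,2): 2·1+3·2=8≤24, 3·1+3·2=9≤11, objective 19.
(m,n)=(0,2): 2·0+3·2=6≤24, 3·0+3·2=6≤11, objective 16.
The best lattice point is (0,3), giving 24.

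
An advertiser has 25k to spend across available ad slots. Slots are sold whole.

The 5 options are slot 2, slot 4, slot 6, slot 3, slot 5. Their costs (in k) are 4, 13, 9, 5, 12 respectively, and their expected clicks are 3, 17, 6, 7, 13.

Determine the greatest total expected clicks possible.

Allowing fractional choices, the relaxed optimum would be about 31.6, but ad slots are indivisible.
slot 4 + slot 3: cost 13 + 5 = 18 ≤ 25, expected clicks 17 + 7 = 24.
slot 2 + slot 4 + slot 3: cost 4 + 13 + 5 = 22 ≤ 25, expected clicks 3 + 17 + 7 = 27.
slot 4 + slot 5: cost 13 + 12 = 25 ≤ 25, expected clicks 17 + 13 = 30.
Best is slot 4 and slot 5 with total expected clicks 30.

30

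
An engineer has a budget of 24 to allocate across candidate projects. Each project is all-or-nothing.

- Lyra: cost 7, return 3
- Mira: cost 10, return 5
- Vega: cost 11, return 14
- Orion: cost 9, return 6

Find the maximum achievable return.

Allowing fractional choices, the relaxed optimum would be about 22.0, but projects are indivisible.
Lyra + Vega: cost 7 + 11 = 18 ≤ 24, return 3 + 14 = 17.
Mira + Vega: cost 10 + 11 = 21 ≤ 24, return 5 + 14 = 19.
Vega + Orion: cost 11 + 9 = 20 ≤ 24, return 14 + 6 = 20.
Best is Vega and Orion with total return 20.

20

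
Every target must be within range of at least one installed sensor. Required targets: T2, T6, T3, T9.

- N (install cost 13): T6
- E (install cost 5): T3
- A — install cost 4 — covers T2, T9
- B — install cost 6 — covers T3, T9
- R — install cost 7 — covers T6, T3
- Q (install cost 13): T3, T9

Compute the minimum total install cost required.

Choose A and R: together they cover T2, T6, T3, T9 — every target.
Total install cost: 4 + 7 = 11.
No cover costs less than 11.

11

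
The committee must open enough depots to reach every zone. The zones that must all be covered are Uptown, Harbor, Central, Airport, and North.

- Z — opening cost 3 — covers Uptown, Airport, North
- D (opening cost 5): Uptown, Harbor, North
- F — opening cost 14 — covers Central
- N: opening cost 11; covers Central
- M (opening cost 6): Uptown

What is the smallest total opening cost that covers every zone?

19

Choose Z, D, and N: together they cover Uptown, Harbor, Central, Airport, North — every zone.
Total opening cost: 3 + 5 + 11 = 19.
No cover costs less than 19.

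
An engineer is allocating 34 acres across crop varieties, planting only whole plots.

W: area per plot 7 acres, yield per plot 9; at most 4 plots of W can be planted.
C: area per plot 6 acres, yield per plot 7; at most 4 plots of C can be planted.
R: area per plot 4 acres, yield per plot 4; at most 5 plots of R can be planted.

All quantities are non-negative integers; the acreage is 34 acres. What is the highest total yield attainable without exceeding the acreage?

43

W has the best ratio (9/7); taking only W gives at most 4×9 = 36 (stopped by the area limit).
Mixing does better — 4×W and 1×C: area 34 ≤ 34, yield 4·9 + 1·7 = 43.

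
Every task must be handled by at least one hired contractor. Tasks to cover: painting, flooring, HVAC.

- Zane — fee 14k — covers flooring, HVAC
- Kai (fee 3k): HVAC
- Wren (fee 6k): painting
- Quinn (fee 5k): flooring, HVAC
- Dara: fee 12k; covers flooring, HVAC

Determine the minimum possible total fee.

Choose Wren and Quinn: together they cover painting, flooring, HVAC — every task.
Total fee: 6 + 5 = 11.

11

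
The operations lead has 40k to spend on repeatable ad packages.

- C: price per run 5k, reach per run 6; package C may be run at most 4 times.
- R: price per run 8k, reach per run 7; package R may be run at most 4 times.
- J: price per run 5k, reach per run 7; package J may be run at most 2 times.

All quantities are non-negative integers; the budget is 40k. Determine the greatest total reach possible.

4×C, 1×R, and 2×J: price 38 ≤ 40, reach 4·6 + 1·7 + 2·7 = 45.
1×C, 3×R, and 2×J: price 39 ≤ 40, reach 1·6 + 3·7 + 2·7 = 41.
Best is 45.

45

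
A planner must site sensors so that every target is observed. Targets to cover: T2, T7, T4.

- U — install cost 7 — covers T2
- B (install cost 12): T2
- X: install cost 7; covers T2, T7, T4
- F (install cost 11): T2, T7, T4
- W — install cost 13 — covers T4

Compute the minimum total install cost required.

This is a weighted set-cover instance.
X alone covers T2, T7, T4 — every target.
Total install cost: 7.

7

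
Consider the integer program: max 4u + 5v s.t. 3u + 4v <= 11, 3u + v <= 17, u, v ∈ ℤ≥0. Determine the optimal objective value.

14

Relaxing integrality, the LP optimum is 14.67 at (u,v) = (3.67, 0), which is not an integer point.
(u,v)=(1,2): 3·1+4·2=11≤11, 3·1+1·2=5≤17, objective 14.
(u,v)=(2,1): 3·2+4·1=10≤11, 3·2+1·1=7≤17, objective 13.
(u,v)=(3,0): 3·3+4·0=9≤11, 3·3+1·0=9≤17, objective 12.
(u,v)=(0,2): 3·0+4·2=8≤11, 3·0+1·2=2≤17, objective 10.
No feasible integer point exceeds 14.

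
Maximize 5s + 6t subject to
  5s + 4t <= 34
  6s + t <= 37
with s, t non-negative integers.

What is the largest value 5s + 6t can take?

The continuous relaxation peaks at (0, 8.5) with value 51.00; rounding to a feasible lattice point costs some objective.
(s,t)=(0,8) is feasible, giving 48.
(s,t)=(1,7) is feasible, giving 47.
(s,t)=(0,7) is feasible, giving 42.
The best lattice point is (0,8), giving 48.

48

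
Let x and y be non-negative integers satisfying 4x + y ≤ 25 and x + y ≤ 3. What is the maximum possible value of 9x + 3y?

27

(x,y)=(3,0) is feasible, giving 27.
(x,y)=(2,1) is feasible, giving 21.
(x,y)=(2,0) is feasible, giving 18.
No feasible integer point exceeds 27.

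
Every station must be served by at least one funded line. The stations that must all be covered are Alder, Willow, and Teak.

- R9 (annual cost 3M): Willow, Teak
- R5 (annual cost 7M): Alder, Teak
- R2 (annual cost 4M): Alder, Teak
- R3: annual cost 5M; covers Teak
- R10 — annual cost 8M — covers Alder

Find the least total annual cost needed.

7

This is an integer covering problem.
Choose R9 and R2: together they cover Alder, Willow, Teak — every station.
Total annual cost: 3 + 4 = 7.
No cover costs less than 7.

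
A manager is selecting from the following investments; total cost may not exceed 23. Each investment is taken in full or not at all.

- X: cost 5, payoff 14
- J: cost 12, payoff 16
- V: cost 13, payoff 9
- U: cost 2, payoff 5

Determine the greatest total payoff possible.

35

Treat it as a binary knapsack problem.
Allowing fractional choices, the relaxed optimum would be about 37.8, but investments are indivisible.
X + V + U: cost 5 + 13 + 2 = 20 ≤ 23, payoff 14 + 9 + 5 = 28.
X + J: cost 5 + 12 = 17 ≤ 23, payoff 14 + 16 = 30.
X + J + U: cost 5 + 12 + 2 = 19 ≤ 23, payoff 14 + 16 + 5 = 35.
Best is X, J, and U with total payoff 35.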